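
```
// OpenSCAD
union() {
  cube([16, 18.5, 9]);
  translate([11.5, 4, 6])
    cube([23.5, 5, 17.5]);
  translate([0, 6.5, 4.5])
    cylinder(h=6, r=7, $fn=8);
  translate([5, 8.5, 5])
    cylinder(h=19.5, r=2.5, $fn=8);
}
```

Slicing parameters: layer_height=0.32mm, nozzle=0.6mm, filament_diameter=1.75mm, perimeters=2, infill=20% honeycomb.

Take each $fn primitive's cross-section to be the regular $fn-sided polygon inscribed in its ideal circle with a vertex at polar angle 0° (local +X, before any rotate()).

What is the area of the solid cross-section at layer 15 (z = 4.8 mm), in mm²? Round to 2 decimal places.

365.60 mm²

At z = 4.8 mm: the cube (footprint 16×18.5) is included at this height (area 296.00 mm²); the cube at (11.5, 4) is absent (z outside [6, 23.5]); the cylinder at (0, 6.5): section is a regular 8-gon, circumradius r=7 (area = (8/2)·7.000²·sin(360°/8) = 138.59 mm²); the cylinder at (5, 8.5) is not intersected at this z (z outside [5, 24.5]); Merging all regions: the regions partially overlap — summed areas 434.59 mm² minus the doubly-counted overlap 68.99 mm² gives 365.60 mm² — area = 365.60 mm². Overall, the cross-section is a single solid region. Net area = 365.60 mm².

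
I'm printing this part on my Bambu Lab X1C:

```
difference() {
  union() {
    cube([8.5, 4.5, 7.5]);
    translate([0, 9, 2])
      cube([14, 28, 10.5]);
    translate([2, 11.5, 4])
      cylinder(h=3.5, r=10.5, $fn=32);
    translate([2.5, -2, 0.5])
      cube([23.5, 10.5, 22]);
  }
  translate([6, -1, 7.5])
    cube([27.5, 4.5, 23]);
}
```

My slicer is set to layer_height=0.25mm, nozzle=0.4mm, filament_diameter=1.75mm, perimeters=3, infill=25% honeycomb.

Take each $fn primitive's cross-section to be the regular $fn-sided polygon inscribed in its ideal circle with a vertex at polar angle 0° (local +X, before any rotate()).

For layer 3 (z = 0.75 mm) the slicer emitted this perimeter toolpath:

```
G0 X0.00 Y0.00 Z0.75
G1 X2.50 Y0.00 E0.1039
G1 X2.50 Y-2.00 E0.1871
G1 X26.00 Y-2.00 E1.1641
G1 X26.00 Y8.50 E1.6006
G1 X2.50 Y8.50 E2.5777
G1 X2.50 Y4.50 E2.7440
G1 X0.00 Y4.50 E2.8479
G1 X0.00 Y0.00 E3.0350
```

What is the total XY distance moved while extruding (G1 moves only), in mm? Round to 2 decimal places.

Sum the Euclidean lengths of each G1 segment: total = 73.00 mm.

73.00 mm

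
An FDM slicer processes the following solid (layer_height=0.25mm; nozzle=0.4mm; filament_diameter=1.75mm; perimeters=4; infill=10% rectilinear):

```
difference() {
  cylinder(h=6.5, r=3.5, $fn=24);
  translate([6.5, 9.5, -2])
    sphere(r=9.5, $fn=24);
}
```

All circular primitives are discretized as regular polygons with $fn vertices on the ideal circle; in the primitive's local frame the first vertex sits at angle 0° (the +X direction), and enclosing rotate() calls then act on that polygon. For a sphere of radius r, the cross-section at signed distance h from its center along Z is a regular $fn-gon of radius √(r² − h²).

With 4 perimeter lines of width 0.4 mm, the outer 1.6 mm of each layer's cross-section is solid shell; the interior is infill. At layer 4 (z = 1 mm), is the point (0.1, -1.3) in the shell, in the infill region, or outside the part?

infill

At z = 1 mm: the r=3.5 cylinder contributes a regular 24-gon of circumradius 3.5; the r=9.5 sphere at (6.5, 9.5) contributes a regular 24-gon of circumradius √(9.5²−3²) = 9.014; Subtracting the remaining from the first: starting from the r=3.5 cylinder, the r=9.5 sphere at (6.5, 9.5) partially overlaps it — only the 2.63 mm² overlap (of its 252.35 mm²) is removed, clipping the outline — 1 connected region. Overall, the cross-section is a single solid region. The nearest boundary edge runs (0.91, -3.38)→(-0.00, -3.50); distance from the point to it = 2.17 mm. The point is inside the cross-section and 2.17 mm from the nearest boundary — more than the 1.6 mm shell width (4 × 0.4), so it's in the infill interior.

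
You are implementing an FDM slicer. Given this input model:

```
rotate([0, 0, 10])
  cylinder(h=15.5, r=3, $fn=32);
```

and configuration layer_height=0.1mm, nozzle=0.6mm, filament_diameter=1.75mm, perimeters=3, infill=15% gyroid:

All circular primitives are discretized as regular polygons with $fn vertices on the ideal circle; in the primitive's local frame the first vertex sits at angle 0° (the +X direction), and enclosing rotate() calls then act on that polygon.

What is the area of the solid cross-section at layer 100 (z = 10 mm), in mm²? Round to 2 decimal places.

28.09 mm²

At z = 10 mm: the cylinder: section is a regular 32-gon, circumradius r=3 (area = (32/2)·3.000²·sin(360°/32) = 28.09 mm²); (rotated 10° about Z; rotation is an isometry so areas/perimeters/island counts are preserved). Overall, the cross-section is a single solid region. Net area = 28.09 mm².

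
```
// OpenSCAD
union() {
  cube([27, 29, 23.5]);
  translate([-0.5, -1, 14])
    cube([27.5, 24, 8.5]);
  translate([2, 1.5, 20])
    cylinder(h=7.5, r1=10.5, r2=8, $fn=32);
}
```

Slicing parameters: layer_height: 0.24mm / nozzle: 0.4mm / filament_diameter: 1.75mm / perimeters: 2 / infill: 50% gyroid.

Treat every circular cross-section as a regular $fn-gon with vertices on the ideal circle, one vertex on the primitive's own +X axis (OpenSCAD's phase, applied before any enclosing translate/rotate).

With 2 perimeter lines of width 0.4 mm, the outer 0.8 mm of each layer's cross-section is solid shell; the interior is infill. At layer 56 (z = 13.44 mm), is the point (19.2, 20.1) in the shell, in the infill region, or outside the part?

At z = 13.44 mm: the 27×29 cube contributes its full rectangle; the cube at (-0.5, -1) is absent (z outside [14, 22.5]); the cone at (2, 1.5) does not reach this height (z outside [20, 27.5]); Combining (union): only the 27×29 cube is present, so the union is just that shape — 1 connected region. Overall, the cross-section is a single solid region. The nearest boundary edge runs (27.00, 0.00)→(27.00, 29.00); distance from the point to it = 7.80 mm. The point is inside the cross-section and 7.80 mm from the nearest boundary — more than the 0.8 mm shell width (2 × 0.4), so it's in the infill interior.

infill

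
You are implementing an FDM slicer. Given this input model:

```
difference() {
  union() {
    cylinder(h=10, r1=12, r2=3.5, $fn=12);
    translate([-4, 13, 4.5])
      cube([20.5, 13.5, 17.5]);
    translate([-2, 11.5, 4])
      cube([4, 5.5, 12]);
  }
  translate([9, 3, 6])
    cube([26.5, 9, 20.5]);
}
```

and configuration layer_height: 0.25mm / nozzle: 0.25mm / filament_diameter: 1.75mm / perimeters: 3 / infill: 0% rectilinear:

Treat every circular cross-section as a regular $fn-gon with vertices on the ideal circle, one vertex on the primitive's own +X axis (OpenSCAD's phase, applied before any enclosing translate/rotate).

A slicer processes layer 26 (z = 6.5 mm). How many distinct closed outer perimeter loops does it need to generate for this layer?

At z = 6.5 mm: the cone (r1=12→r2=3.5) has section circumradius 6.475 here — a regular 12-gon; the cube at (-4, 13) is present — its section is the full 20.5×13.5 rectangle; the cube at (-2, 11.5) (footprint 4×5.5) is included at this height; Combining (union): the regions partially overlap (shared area 16.00 mm²), so overlapping operands fuse into one piece — 2 connected regions; the cube at (9, 3) (footprint 26.5×9) is included at this height; Taking the first minus the rest: starting from the result so far, the 26.5×9 cube at (9, 3) misses the remaining region (no effect) — 2 connected regions. The result has 2 disconnected regions.

2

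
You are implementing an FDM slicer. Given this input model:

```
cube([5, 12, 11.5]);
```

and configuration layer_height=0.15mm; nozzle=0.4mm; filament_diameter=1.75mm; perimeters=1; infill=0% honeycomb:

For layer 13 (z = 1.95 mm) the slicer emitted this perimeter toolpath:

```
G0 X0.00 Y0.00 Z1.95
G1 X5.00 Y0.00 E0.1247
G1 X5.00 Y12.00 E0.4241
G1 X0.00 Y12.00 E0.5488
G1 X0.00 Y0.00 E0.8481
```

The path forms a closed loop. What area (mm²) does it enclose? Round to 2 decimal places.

Apply the shoelace formula to the sequence of (X, Y) vertices; enclosed area = 60.00 mm².

60.00 mm²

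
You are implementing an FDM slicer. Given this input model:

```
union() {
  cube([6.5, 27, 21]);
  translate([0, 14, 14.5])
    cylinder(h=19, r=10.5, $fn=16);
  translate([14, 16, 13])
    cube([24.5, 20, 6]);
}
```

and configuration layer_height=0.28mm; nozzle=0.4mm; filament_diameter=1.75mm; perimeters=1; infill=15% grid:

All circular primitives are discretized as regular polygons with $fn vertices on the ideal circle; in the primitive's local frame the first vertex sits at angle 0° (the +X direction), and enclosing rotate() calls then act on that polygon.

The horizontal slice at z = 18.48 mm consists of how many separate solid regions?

At z = 18.48 mm: the cube (footprint 6.5×27) is included at this height; the cylinder at (0, 14): section is a regular 16-gon, circumradius r=10.5; the 24.5×20 cube at (14, 16) contributes its full rectangle; Combining (union): the regions partially overlap (shared area 125.21 mm²), so overlapping operands fuse into one piece — 2 connected regions. The result has 2 disconnected regions.

2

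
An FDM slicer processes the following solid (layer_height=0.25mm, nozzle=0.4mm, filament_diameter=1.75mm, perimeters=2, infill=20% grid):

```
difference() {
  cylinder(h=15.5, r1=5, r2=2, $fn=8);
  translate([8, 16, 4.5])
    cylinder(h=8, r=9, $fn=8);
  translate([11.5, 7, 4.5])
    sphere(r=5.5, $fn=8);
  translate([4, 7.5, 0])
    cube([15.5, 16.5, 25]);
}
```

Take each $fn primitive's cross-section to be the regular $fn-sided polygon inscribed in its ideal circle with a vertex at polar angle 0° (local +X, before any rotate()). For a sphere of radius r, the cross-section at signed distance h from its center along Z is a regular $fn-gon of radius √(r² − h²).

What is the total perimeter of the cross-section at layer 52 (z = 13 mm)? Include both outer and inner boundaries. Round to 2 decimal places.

At z = 13 mm: the cone: at t=0.839 of its height the radius interpolates to r₁+(r₂−r₁)t = 2.484, giving a regular 8-gon of that circumradius (perimeter = 2·8·2.484·sin(180°/8) = 15.21 mm); the cylinder at (8, 16) is not intersected at this z (z outside [4.5, 12.5]); the sphere at (11.5, 7) does not reach this height (|z−center|=8.500 > r=5.5); the 15.5×16.5 cube at (4, 7.5) contributes its full rectangle (perimeter 64.00 mm); Subtracting the remaining from the first: starting from the cone, the 15.5×16.5 cube at (4, 7.5) misses the remaining region (no effect) — boundary = 15.21 mm. Overall, the cross-section is a single solid region. Total boundary length (outer) = 15.21 mm.

15.21 mm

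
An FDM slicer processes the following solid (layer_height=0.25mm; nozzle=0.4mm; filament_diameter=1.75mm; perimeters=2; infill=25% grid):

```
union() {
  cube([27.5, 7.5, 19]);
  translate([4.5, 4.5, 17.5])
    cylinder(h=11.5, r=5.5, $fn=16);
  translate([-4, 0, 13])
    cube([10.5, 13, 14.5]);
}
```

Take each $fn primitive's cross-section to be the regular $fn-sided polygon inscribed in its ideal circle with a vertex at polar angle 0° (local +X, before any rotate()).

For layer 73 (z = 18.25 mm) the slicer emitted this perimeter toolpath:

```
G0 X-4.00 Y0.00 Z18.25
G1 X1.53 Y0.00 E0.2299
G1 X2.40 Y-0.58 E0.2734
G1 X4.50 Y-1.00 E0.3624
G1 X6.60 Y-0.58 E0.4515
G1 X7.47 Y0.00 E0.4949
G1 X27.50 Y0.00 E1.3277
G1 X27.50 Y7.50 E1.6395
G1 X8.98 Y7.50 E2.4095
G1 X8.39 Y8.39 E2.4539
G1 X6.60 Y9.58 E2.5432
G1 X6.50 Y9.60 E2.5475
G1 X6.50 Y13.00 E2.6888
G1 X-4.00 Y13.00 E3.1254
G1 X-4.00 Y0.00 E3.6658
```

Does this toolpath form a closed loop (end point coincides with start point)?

Start point (G0): (-4.00, 0.00). End point (last G1): the path returns to the start — closed.

yes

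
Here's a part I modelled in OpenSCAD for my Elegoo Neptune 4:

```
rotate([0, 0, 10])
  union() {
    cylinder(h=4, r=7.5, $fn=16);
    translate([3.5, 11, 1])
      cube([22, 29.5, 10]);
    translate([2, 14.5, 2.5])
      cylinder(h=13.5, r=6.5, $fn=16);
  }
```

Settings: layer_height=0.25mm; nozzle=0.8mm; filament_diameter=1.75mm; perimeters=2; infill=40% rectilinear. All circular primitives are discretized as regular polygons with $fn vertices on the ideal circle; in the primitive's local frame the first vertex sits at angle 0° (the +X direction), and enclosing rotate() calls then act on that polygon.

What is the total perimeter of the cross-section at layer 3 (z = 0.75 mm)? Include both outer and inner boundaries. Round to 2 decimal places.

46.82 mm

At z = 0.75 mm: the r=7.5 cylinder gives a regular 16-gon of circumradius 7.5 (constant along its height) (perimeter = 2·16·7.500·sin(180°/16) = 46.82 mm); the cube at (3.5, 11) is not intersected at this z (z outside [1, 11]); the cylinder at (2, 14.5) is not intersected at this z (z outside [2.5, 16]); Taking the union: only the r=7.5 cylinder is present, so the union is just that shape — boundary = 46.82 mm; (rotated 10° about Z; rotation is an isometry so areas/perimeters/island counts are preserved). Overall, the cross-section is a single solid region. Total boundary length (outer) = 46.82 mm.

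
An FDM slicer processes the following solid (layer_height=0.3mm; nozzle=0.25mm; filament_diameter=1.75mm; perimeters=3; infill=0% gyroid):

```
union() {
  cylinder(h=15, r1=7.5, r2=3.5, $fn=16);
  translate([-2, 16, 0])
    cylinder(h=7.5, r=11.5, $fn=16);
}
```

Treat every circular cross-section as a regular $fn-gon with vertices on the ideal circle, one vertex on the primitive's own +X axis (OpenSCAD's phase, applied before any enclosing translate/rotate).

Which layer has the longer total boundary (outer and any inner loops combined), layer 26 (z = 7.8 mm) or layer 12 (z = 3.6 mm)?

Layer 26 (z = 7.8): the cone: at t=0.520 of its height the radius interpolates to r₁+(r₂−r₁)t = 5.420, giving a regular 16-gon of that circumradius (perimeter = 2·16·5.420·sin(180°/16) = 33.84 mm); the cylinder at (-2, 16) is absent (z outside [0, 7.5]); Taking the union: only the cone is present, so the union is just that shape — boundary = 33.84 mm. So its perimeter = 33.84 mm. Layer 12 (z = 3.6): the cone: at t=0.240 of its height the radius interpolates to r₁+(r₂−r₁)t = 6.540, giving a regular 16-gon of that circumradius (perimeter = 2·16·6.540·sin(180°/16) = 40.83 mm); the r=11.5 cylinder at (-2, 16) gives a regular 16-gon of circumradius 11.5 (constant along its height) (perimeter = 2·16·11.500·sin(180°/16) = 71.79 mm); Taking the union: the regions partially overlap (shared area 8.25 mm²), so the edge portions inside another operand are dropped and the merged outline is re-measured after clipping — boundary = 97.62 mm. So its perimeter = 97.62 mm. Layer 12 is larger (97.62 vs 33.84 mm).

layer 12 (z = 3.6 mm)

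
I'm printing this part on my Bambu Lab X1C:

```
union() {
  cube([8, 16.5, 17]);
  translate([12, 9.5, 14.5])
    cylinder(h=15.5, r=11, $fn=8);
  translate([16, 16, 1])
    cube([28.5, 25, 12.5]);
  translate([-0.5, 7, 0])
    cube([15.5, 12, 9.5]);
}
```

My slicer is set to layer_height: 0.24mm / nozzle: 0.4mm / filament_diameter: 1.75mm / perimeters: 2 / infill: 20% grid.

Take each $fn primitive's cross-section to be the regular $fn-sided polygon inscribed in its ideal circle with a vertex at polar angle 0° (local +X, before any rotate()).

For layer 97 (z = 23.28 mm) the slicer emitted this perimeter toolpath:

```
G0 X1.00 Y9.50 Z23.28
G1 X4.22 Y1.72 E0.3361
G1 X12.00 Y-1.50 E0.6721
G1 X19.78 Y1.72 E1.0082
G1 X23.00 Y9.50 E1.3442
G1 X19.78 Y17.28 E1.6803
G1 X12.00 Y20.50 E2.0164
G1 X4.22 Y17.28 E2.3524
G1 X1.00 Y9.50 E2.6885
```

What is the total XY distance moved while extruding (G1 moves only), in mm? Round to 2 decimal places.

67.36 mm

Sum the Euclidean lengths of each G1 segment: total = 67.36 mm.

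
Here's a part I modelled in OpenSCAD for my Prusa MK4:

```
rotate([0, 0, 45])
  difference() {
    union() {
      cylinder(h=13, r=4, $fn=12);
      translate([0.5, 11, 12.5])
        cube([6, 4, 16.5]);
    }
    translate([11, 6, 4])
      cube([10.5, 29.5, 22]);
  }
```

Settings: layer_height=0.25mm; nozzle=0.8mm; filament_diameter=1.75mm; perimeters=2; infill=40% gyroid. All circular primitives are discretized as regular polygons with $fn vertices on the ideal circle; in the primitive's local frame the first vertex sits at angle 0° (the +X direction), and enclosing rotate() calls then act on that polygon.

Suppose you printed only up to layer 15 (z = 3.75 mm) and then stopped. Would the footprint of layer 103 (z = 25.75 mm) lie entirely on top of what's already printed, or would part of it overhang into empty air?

Compare the two slices. At z = 3.75: the cylinder: section is a regular 12-gon, circumradius r=4 (area = (12/2)·4.000²·sin(360°/12) = 48.00 mm²); the cube at (0.5, 11) does not reach this height (z outside [12.5, 29]); Merging all regions: only the r=4 cylinder is present, so the union is just that shape — area = 48.00 mm²; the cube at (11, 6) is absent (z outside [4, 26]); Taking the first minus the rest: none of the subtracted shapes is present at this height, so the result so far is unchanged — area = 48.00 mm²; (rotated 45° about Z; rotation is an isometry so areas/perimeters/island counts are preserved). At z = 25.75: the cylinder is not intersected at this z (z outside [0, 13]); the cube at (0.5, 11) is present — its section is the full 6×4 rectangle (area 24.00 mm²); Combining (union): only the 6×4 cube at (0.5, 11) is present, so the union is just that shape — area = 24.00 mm²; the cube at (11, 6) is present — its section is the full 10.5×29.5 rectangle (area 309.75 mm²); Taking the first minus the rest: starting from the result so far (24.00 mm²), the 10.5×29.5 cube at (11, 6) misses the remaining region (no effect) — area = 24.00 mm²; (rotated 45° about Z; rotation is an isometry so areas/perimeters/island counts are preserved). Checking containment: at z = 25.75 the cross-section extends beyond the z = 3.75 cross-section by about 24.00 mm².

part overhangs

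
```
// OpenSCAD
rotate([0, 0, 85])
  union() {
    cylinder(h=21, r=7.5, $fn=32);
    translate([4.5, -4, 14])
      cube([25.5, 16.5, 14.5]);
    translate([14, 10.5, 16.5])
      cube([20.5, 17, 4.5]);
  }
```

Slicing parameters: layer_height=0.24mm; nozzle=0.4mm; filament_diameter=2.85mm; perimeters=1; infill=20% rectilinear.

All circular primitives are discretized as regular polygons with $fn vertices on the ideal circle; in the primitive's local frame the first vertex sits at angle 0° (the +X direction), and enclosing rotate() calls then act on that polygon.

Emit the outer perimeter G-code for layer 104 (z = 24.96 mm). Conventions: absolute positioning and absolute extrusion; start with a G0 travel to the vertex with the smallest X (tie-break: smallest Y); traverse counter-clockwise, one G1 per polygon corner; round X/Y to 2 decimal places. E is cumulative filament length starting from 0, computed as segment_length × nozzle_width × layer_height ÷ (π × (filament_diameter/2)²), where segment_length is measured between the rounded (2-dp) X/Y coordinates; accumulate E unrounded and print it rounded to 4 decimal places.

At z = 24.96 mm: the cylinder is absent (z outside [0, 21]); the cube at (4.5, -4) is present — its section is the full 25.5×16.5 rectangle; the cube at (14, 10.5) is absent (z outside [16.5, 21]); Merging all regions: only the 25.5×16.5 cube at (4.5, -4) is present, so the union is just that shape — 1 connected region; (rotated 85° about Z; rotation is an isometry so areas/perimeters/island counts are preserved). The outline is a single polygon with 4 vertices. Extrusion per mm of travel: 0.4 × 0.24 / (π × 1.425²) = 0.015048. Accumulating E over each segment gives final E = 1.2644.

G0 X-12.06 Y5.57 Z24.96
G1 X4.38 Y4.13 E0.2483
G1 X6.60 Y29.54 E0.6322
G1 X-9.84 Y30.98 E0.8805
G1 X-12.06 Y5.57 E1.2644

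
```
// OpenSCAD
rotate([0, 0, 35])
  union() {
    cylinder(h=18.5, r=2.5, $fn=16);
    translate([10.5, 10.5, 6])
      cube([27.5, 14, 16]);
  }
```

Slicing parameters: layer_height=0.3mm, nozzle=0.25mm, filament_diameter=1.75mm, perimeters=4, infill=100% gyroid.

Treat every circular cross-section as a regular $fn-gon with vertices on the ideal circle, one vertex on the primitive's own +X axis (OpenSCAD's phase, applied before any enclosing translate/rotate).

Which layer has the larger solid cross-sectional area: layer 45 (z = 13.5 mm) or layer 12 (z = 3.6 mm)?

layer 45 (z = 13.5 mm)

Layer 45 (z = 13.5): the r=2.5 cylinder contributes a regular 16-gon of circumradius 2.5 (area = (16/2)·2.500²·sin(360°/16) = 19.13 mm²); the cube at (10.5, 10.5) (footprint 27.5×14) is included at this height (area 385.00 mm²); Taking the union: the 2 present regions are separate (no shared area or edge), so areas and boundary lengths simply add and each stays a separate island — area = 404.13 mm²; (rotated 35° about Z; rotation is an isometry so areas/perimeters/island counts are preserved). So its area = 404.13 mm². Layer 12 (z = 3.6): the cylinder: section is a regular 16-gon, circumradius r=2.5 (area = (16/2)·2.500²·sin(360°/16) = 19.13 mm²); the cube at (10.5, 10.5) does not reach this height (z outside [6, 22]); Merging all regions: only the r=2.5 cylinder is present, so the union is just that shape — area = 19.13 mm²; (rotated 35° about Z; rotation is an isometry so areas/perimeters/island counts are preserved). So its area = 19.13 mm². Layer 45 is larger (404.13 vs 19.13 mm²).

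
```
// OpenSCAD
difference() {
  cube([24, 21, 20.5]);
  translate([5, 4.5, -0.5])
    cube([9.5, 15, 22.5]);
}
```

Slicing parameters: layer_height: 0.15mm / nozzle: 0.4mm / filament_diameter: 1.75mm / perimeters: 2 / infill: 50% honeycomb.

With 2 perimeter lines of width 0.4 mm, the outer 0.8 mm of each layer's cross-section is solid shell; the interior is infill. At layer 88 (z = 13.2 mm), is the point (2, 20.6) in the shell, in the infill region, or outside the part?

At z = 13.2 mm: the cube (footprint 24×21) is included at this height; the 9.5×15 cube at (5, 4.5) contributes its full rectangle; After the difference (first − rest): starting from the 24×21 cube, the 9.5×15 cube at (5, 4.5) lies wholly inside it (removes its full 142.50 mm² and its 49.00 mm outline becomes a hole wall) — 1 connected region with 1 hole. Overall, the cross-section is one region with 1 hole. The nearest boundary edge runs (0.00, 21.00)→(24.00, 21.00); distance from the point to it = 0.40 mm. The point is inside the cross-section, 0.40 mm from the nearest boundary — within the 0.8 mm shell band (2 × 0.4).

shell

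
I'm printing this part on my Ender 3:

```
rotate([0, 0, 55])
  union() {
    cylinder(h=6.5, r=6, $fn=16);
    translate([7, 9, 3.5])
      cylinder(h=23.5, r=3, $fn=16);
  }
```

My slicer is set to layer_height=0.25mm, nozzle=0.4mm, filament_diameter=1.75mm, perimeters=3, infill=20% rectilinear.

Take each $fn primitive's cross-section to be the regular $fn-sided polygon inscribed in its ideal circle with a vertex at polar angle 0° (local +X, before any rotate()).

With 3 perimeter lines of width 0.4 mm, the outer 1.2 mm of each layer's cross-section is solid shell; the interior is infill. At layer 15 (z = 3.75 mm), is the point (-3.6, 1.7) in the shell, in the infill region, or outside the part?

infill

At z = 3.75 mm: the cylinder: section is a regular 16-gon, circumradius r=6; the r=3 cylinder at (7, 9) contributes a regular 16-gon of circumradius 3; Merging all regions: the 2 present regions are separate (no shared area or edge), so areas and boundary lengths simply add and each stays a separate island — 2 connected regions; (rotated 55° about Z; rotation is an isometry so areas/perimeters/island counts are preserved). Overall, the cross-section has 2 separate islands. Undo the 55° rotation: the query point maps to (-0.672, 3.924) in the un-rotated model frame. The nearest boundary edge runs (-2.30, 5.54)→(0.00, 6.00); distance from the point to it = 1.90 mm. (Shell/infill is judged within the island containing the point — the largest one.) The point is inside the cross-section and 1.90 mm from the nearest boundary — more than the 1.2 mm shell width (3 × 0.4), so it's in the infill interior.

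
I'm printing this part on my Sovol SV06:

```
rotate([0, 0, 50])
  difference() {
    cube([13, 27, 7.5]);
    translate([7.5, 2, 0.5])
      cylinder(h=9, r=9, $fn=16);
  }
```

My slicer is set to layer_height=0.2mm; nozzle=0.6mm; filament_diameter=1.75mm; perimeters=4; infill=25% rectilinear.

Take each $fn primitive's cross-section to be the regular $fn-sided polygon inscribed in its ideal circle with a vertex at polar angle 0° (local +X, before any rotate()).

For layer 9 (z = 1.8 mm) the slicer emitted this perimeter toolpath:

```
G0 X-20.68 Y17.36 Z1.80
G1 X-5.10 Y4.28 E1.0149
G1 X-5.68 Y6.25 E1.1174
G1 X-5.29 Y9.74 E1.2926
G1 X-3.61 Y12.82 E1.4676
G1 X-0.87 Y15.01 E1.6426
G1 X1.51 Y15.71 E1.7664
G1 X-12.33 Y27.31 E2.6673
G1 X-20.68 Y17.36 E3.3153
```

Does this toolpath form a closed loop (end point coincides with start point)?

Start point (G0): (-20.68, 17.36). End point (last G1): the path returns to the start — closed.

yes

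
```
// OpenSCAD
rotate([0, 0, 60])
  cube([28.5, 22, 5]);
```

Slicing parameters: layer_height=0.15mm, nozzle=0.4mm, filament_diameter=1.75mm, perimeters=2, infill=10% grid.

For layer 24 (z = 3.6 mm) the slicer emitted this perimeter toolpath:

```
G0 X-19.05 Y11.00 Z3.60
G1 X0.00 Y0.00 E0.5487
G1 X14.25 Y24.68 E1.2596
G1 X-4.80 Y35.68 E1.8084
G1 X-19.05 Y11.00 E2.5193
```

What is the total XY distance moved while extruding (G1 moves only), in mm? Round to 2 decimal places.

Sum the Euclidean lengths of each G1 segment: total = 100.99 mm.

100.99 mm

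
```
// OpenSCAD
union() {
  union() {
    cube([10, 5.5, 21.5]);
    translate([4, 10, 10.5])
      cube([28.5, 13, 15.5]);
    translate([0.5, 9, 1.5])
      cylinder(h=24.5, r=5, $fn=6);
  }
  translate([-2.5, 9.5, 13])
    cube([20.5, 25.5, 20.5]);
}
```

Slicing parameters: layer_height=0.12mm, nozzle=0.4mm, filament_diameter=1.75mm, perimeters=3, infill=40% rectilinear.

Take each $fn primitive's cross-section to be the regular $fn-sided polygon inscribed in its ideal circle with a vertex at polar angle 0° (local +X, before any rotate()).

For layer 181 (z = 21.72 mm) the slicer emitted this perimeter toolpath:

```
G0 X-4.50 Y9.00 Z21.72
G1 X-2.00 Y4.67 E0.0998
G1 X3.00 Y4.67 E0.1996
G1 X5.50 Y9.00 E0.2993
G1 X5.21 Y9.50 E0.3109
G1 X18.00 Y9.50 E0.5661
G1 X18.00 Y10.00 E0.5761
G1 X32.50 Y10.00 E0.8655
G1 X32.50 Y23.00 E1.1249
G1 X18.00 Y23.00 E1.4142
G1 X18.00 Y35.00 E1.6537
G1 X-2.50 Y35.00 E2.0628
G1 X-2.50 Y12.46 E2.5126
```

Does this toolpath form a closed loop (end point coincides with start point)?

no

Start point (G0): (-4.50, 9.00). End point (last G1): the path does not return to the start — open.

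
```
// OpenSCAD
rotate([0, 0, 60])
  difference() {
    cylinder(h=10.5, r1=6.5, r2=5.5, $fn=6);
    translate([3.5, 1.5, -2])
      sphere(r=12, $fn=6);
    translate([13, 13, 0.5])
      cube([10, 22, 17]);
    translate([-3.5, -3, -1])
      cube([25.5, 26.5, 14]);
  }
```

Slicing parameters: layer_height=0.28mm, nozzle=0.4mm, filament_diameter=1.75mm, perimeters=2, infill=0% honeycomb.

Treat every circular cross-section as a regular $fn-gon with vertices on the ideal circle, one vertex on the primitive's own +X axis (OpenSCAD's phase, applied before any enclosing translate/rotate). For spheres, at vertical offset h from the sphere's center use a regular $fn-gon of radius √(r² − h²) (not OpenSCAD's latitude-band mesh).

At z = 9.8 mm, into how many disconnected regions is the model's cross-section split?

At z = 9.8 mm: the cone: at t=0.933 of its height the radius interpolates to r₁+(r₂−r₁)t = 5.567, giving a regular 6-gon of that circumradius; the sphere at (3.5, 1.5): section is a regular 6-gon, circumradius = √(r²−h²) = √(12²−11.8²) = 2.182; the cube at (13, 13) is present — its section is the full 10×22 rectangle; the 25.5×26.5 cube at (-3.5, -3) contributes its full rectangle; After the difference (first − rest): starting from the cone, the r=12 sphere at (3.5, 1.5) partially overlaps it — only the 10.10 mm² overlap (of its 12.37 mm²) is removed, clipping the outline; the 10×22 cube at (13, 13) misses the remaining region (no effect); the 25.5×26.5 cube at (-3.5, -3) partially overlaps it — only the 51.06 mm² overlap (of its 675.75 mm²) is removed, clipping the outline — 1 connected region; (whole slice rotated 60° about Z — lengths, areas and connectivity unchanged). The result has 1 disconnected region.

1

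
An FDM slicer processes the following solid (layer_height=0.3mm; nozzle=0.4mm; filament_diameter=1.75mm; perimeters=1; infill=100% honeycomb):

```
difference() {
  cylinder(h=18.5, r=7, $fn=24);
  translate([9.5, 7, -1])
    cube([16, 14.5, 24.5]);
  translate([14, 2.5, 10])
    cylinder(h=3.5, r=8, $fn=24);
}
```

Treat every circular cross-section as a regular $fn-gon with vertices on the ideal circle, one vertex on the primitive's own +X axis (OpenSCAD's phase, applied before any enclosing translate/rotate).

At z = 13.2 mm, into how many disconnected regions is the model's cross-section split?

At z = 13.2 mm: the cylinder: section is a regular 24-gon, circumradius r=7; the 16×14.5 cube at (9.5, 7) contributes its full rectangle; the r=8 cylinder at (14, 2.5) contributes a regular 24-gon of circumradius 8; Taking the first minus the rest: starting from the r=7 cylinder, the 16×14.5 cube at (9.5, 7) misses the remaining region (no effect); the r=8 cylinder at (14, 2.5) partially overlaps it — only the 2.07 mm² overlap (of its 198.77 mm²) is removed, clipping the outline — 1 connected region. The result has 1 disconnected region.

1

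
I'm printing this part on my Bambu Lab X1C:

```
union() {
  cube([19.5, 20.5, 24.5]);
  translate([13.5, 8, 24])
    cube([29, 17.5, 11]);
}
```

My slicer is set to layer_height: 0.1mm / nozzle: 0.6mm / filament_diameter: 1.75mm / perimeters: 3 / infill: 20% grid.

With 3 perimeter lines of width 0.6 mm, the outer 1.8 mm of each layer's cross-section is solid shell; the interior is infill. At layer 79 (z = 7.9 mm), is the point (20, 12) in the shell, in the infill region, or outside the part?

outside

At z = 7.9 mm: the 19.5×20.5 cube contributes its full rectangle; the cube at (13.5, 8) is not intersected at this z (z outside [24, 35]); Taking the union: only the 19.5×20.5 cube is present, so the union is just that shape — 1 connected region. Overall, the cross-section is a single solid region. The nearest boundary edge runs (19.50, 0.00)→(19.50, 20.50); distance from the point to it = 0.50 mm. The point is not inside any of the regions above, so it lies outside the cross-section (0.50 mm from the nearest boundary).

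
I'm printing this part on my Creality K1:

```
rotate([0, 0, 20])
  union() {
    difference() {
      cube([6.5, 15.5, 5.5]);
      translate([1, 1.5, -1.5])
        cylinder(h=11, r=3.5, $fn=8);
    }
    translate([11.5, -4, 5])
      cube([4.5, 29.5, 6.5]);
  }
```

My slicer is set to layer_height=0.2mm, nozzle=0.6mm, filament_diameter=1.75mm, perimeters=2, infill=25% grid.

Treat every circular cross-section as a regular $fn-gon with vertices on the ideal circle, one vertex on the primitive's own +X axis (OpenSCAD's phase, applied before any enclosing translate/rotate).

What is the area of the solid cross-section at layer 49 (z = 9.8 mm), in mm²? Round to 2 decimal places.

At z = 9.8 mm: the cube is absent (z outside [0, 5.5]); the cylinder at (1, 1.5) does not reach this height (z outside [-1.5, 9.5]); After the difference (first − rest): the first operand is absent here, so nothing remains; the cube at (11.5, -4) is present — its section is the full 4.5×29.5 rectangle (area 132.75 mm²); Taking the union: only the 4.5×29.5 cube at (11.5, -4) is present, so the union is just that shape — area = 132.75 mm²; (rotated 20° about Z; rotation is an isometry so areas/perimeters/island counts are preserved). Overall, the cross-section is a single solid region. Net area = 132.75 mm².

132.75 mm²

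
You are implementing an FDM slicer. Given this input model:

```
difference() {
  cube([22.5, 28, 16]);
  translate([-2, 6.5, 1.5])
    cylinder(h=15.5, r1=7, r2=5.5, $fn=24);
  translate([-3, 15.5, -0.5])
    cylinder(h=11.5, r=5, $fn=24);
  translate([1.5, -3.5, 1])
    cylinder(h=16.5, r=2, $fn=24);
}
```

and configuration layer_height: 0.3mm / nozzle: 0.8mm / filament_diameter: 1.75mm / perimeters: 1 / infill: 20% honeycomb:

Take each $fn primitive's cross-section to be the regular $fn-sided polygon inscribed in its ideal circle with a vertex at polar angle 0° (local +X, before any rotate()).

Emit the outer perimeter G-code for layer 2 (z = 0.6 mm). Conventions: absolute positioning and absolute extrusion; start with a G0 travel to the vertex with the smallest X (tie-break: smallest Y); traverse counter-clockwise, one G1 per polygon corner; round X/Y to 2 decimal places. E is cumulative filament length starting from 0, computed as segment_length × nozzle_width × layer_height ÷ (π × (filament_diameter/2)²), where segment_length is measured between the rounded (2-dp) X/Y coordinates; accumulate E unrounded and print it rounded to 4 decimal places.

G0 X0.00 Y0.00 Z0.60
G1 X22.50 Y0.00 E2.2451
G1 X22.50 Y28.00 E5.0389
G1 X0.00 Y28.00 E7.2840
G1 X0.00 Y19.45 E8.1371
G1 X0.54 Y19.04 E8.2047
G1 X1.33 Y18.00 E8.3351
G1 X1.83 Y16.79 E8.4657
G1 X2.00 Y15.50 E8.5955
G1 X1.83 Y14.21 E8.7254
G1 X1.33 Y13.00 E8.8560
G1 X0.54 Y11.96 E8.9863
G1 X0.00 Y11.55 E9.0540
G1 X0.00 Y0.00 E10.2064

At z = 0.6 mm: the cube is present — its section is the full 22.5×28 rectangle; the cone at (-2, 6.5) does not reach this height (z outside [1.5, 17]); the r=5 cylinder at (-3, 15.5) gives a regular 24-gon of circumradius 5 (constant along its height); the cylinder at (1.5, -3.5) is absent (z outside [1, 17.5]); Subtracting the remaining from the first: starting from the 22.5×28 cube, the r=5 cylinder at (-3, 15.5) partially overlaps it — only the 10.92 mm² overlap (of its 77.65 mm²) is removed, clipping the outline — 1 connected region. The outline is a single polygon with 13 vertices. Extrusion per mm of travel: 0.8 × 0.3 / (π × 0.875²) = 0.099780. Accumulating E over each segment gives final E = 10.2064.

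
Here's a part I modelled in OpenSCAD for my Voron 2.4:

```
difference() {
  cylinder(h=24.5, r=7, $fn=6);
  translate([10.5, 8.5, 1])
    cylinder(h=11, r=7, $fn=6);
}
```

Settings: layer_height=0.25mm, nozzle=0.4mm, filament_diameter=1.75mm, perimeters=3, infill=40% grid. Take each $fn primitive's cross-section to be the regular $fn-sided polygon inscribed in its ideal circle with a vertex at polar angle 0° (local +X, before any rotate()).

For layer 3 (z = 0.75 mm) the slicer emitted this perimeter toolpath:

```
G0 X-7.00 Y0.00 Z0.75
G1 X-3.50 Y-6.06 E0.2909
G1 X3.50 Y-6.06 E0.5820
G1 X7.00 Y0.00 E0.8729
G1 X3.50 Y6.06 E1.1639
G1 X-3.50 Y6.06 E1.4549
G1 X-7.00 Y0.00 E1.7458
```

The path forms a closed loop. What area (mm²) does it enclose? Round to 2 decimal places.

Apply the shoelace formula to the sequence of (X, Y) vertices; enclosed area = 127.26 mm².

127.26 mm²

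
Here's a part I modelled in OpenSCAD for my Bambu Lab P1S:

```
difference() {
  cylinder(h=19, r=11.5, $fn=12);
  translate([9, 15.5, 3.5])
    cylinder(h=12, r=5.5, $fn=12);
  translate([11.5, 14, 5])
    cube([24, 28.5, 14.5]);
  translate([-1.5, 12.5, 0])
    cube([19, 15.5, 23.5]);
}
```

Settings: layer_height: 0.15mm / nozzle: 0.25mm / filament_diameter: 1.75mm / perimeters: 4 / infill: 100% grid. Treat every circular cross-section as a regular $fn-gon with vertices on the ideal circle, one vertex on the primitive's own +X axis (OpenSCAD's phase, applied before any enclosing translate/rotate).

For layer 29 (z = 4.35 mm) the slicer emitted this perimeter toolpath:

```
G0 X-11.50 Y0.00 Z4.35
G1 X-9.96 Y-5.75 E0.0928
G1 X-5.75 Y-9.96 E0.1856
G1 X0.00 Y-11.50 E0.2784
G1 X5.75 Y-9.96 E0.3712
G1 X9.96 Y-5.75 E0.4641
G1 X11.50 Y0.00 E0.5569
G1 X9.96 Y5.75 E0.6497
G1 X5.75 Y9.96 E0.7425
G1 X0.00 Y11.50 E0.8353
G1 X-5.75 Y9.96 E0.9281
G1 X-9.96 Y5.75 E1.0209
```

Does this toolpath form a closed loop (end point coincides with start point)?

Start point (G0): (-11.50, 0.00). End point (last G1): the path does not return to the start — open.

no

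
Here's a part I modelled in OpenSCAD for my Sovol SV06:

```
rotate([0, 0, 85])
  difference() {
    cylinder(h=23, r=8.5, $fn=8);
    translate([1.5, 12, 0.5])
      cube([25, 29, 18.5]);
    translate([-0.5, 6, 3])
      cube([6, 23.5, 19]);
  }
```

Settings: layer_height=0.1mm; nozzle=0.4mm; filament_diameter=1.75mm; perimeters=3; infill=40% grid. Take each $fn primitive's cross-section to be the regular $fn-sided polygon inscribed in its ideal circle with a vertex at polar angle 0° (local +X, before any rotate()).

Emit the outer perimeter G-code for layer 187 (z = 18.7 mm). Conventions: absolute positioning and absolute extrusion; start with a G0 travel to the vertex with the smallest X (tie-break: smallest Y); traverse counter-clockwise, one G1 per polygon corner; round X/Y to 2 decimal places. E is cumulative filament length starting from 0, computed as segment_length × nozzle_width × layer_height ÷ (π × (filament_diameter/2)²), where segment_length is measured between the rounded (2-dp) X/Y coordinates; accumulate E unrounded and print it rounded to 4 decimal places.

At z = 18.7 mm: the cylinder: section is a regular 8-gon, circumradius r=8.5; the cube at (1.5, 12) is present — its section is the full 25×29 rectangle; the cube at (-0.5, 6) (footprint 6×23.5) is included at this height; After the difference (first − rest): starting from the r=8.5 cylinder, the 25×29 cube at (1.5, 12) misses the remaining region (no effect); the 6×23.5 cube at (-0.5, 6) partially overlaps it — only the 8.68 mm² overlap (of its 141.00 mm²) is removed, clipping the outline — 1 connected region; (whole slice rotated 85° about Z — lengths, areas and connectivity unchanged). The outline is a single polygon with 11 vertices. Extrusion per mm of travel: 0.4 × 0.1 / (π × 0.875²) = 0.016630. Accumulating E over each segment gives final E = 0.8989.

G0 X-8.30 Y0.22 Z18.70
G1 X-6.51 Y-5.46 E0.0990
G1 X-0.74 Y-8.47 E0.2073
G1 X5.46 Y-6.51 E0.3154
G1 X8.47 Y-0.74 E0.4236
G1 X6.51 Y5.46 E0.5318
G1 X0.74 Y8.47 E0.6400
G1 X-5.46 Y6.51 E0.7481
G1 X-5.72 Y6.02 E0.7574
G1 X-5.50 Y6.00 E0.7610
G1 X-6.02 Y0.02 E0.8608
G1 X-8.30 Y0.22 E0.8989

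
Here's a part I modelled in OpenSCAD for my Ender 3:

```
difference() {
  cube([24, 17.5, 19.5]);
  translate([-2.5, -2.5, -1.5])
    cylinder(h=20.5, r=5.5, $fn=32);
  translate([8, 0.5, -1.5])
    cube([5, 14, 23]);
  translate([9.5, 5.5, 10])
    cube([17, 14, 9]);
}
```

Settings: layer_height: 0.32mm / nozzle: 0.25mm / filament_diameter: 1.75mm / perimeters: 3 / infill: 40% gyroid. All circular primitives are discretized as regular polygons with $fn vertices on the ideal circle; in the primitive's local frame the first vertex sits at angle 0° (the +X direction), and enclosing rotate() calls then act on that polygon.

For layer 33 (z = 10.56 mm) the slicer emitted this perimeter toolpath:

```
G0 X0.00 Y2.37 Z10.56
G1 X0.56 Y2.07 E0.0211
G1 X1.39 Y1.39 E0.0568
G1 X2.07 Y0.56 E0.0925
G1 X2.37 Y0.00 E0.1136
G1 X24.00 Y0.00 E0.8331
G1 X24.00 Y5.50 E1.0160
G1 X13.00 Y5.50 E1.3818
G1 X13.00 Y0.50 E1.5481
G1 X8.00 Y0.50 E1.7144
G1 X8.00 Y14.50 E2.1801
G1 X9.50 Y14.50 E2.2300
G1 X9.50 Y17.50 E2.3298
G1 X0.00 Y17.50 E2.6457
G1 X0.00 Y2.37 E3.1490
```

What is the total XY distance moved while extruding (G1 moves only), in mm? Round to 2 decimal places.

Sum the Euclidean lengths of each G1 segment: total = 94.68 mm.

94.68 mm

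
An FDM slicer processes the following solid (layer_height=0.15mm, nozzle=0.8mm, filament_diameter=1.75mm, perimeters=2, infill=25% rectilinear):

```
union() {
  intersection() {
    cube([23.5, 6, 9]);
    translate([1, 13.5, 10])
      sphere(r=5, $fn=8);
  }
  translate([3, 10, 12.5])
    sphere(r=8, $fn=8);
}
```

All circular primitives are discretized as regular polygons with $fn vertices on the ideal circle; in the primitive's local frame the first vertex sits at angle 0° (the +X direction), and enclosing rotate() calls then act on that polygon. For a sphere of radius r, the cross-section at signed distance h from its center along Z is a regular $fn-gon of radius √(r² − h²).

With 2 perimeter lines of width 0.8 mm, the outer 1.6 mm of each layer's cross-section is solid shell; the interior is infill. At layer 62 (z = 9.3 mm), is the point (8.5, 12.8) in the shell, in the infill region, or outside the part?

At z = 9.3 mm: the cube is not intersected at this z (z outside [0, 9]); the r=5 sphere at (1, 13.5) slices to a regular 8-gon of circumradius 4.951 (√(r²−h²) with h=0.7 from center); Taking the intersection: at least one operand is absent at this height, so nothing remains; the r=8 sphere at (3, 10) contributes a regular 8-gon of circumradius √(8²−3.2²) = 7.332; Merging all regions: only the r=8 sphere at (3, 10) is present, so the union is just that shape — 1 connected region. Overall, the cross-section is a single solid region. The nearest boundary edge runs (10.33, 10.00)→(8.18, 15.18); distance from the point to it = 0.62 mm. The point is inside the cross-section, 0.62 mm from the nearest boundary — within the 1.6 mm shell band (2 × 0.8).

shell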